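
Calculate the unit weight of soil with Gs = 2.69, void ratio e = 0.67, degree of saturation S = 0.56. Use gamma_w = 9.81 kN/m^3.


Result: 18.006 kN/m^3

Derivation:
Using gamma = gamma_w * (Gs + S*e) / (1 + e)
Numerator: Gs + S*e = 2.69 + 0.56*0.67 = 3.0652
Denominator: 1 + e = 1 + 0.67 = 1.67
gamma = 9.81 * 3.0652 / 1.67
gamma = 18.006 kN/m^3


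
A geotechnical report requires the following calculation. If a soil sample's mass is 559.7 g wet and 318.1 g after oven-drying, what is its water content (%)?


Using w = (m_wet - m_dry) / m_dry * 100
m_wet - m_dry = 559.7 - 318.1 = 241.6 g
w = 241.6 / 318.1 * 100
w = 75.95 %


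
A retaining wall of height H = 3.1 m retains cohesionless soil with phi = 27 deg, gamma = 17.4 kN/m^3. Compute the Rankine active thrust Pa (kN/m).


Compute active earth pressure coefficient:
Ka = tan^2(45 - phi/2) = tan^2(31.5) = 0.375525
Compute active force:
Pa = 0.5 * Ka * gamma * H^2
Pa = 0.5 * 0.375525 * 17.4 * 3.1^2
Pa = 31.4 kN/m


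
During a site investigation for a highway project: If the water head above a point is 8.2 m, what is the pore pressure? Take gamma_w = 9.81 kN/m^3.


Using u = gamma_w * h_w
u = 9.81 * 8.2
u = 80.44 kPa


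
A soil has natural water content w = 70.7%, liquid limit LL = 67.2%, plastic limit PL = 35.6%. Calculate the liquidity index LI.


First compute the plasticity index:
PI = LL - PL = 67.2 - 35.6 = 31.6
Then compute the liquidity index:
LI = (w - PL) / PI
LI = (70.7 - 35.6) / 31.6
LI = 1.111


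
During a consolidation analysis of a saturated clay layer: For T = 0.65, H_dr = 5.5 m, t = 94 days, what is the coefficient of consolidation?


Using cv = T * H_dr^2 / t
H_dr^2 = 5.5^2 = 30.25
cv = 0.65 * 30.25 / 94
cv = 0.20918 m^2/day


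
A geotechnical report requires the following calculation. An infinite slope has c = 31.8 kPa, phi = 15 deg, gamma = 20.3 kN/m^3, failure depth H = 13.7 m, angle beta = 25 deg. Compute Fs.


Result: 0.873

Derivation:
Using Fs = c / (gamma*H*sin(beta)*cos(beta)) + tan(phi)/tan(beta)
Cohesion contribution = 31.8 / (20.3*13.7*sin(25)*cos(25))
Cohesion contribution = 0.298529
Friction contribution = tan(15)/tan(25) = 0.574619
Fs = 0.298529 + 0.574619
Fs = 0.873


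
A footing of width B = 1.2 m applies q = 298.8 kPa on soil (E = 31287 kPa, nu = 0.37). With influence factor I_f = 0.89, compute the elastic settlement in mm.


Using Se = q * B * (1 - nu^2) * I_f / E
1 - nu^2 = 1 - 0.37^2 = 0.8631
Se = 298.8 * 1.2 * 0.8631 * 0.89 / 31287
Se = 0.008803 m
Convert to mm: Se = 0.008803 * 1000 = 8.803 mm


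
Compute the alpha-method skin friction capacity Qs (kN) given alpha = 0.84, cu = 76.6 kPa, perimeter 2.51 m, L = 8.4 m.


Using Qs = alpha * cu * perimeter * L
Qs = 0.84 * 76.6 * 2.51 * 8.4
Qs = 1356.63 kN


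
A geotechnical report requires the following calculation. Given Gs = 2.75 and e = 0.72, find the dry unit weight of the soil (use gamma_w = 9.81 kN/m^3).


Result: 15.685 kN/m^3

Derivation:
Using gamma_d = Gs * gamma_w / (1 + e)
gamma_d = 2.75 * 9.81 / (1 + 0.72)
gamma_d = 2.75 * 9.81 / 1.72
gamma_d = 15.685 kN/m^3


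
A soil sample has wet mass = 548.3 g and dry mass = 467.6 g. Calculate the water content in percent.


Using w = (m_wet - m_dry) / m_dry * 100
m_wet - m_dry = 548.3 - 467.6 = 80.7 g
w = 80.7 / 467.6 * 100
w = 17.26 %


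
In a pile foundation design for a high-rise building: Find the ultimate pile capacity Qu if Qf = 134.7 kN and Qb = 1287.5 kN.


Result: 1422.2 kN

Derivation:
Using Qu = Qf + Qb
Qu = 134.7 + 1287.5
Qu = 1422.2 kN


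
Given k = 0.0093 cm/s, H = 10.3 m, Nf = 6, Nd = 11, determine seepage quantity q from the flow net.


Convert k to m/s for unit consistency with H:
k = 0.0093 cm/s = 0.0093 / 100 m/s = 9.3e-05 m/s
Using q = k * H * Nf / Nd
Nf / Nd = 6 / 11 = 0.5455
q = 9.3e-05 * 10.3 * 0.5455
q = 0.0005225 m^3/s per m


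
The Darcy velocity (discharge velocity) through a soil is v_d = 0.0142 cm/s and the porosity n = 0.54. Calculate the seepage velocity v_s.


Using v_s = v_d / n
v_s = 0.0142 / 0.54
v_s = 0.0263 cm/s


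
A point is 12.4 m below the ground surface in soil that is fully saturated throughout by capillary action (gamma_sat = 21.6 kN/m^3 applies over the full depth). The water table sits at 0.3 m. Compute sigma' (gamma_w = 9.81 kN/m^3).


Total stress = gamma_sat * depth
sigma = 21.6 * 12.4 = 267.84 kPa
Pore water pressure u = gamma_w * (depth - d_wt)
u = 9.81 * (12.4 - 0.3) = 118.701 kPa
Effective stress = sigma - u
sigma' = 267.84 - 118.701 = 149.14 kPa


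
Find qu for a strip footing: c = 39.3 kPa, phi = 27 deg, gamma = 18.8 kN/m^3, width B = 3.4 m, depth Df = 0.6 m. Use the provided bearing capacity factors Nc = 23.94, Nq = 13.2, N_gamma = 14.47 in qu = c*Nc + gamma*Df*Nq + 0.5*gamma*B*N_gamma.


Compute qu = c*Nc + gamma*Df*Nq + 0.5*gamma*B*N_gamma
Term 1: 39.3 * 23.94 = 940.842
Term 2: 18.8 * 0.6 * 13.2 = 148.896
Term 3: 0.5 * 18.8 * 3.4 * 14.47 = 462.4612
qu = 940.842 + 148.896 + 462.4612
qu = 1552.2 kPa


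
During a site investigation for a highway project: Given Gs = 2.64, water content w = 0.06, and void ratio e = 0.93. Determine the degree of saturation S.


Using S = Gs * w / e
S = 2.64 * 0.06 / 0.93
S = 0.1703


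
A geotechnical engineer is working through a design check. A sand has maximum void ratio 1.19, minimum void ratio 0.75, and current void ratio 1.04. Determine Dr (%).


Using Dr = (e_max - e) / (e_max - e_min) * 100
e_max - e = 1.19 - 1.04 = 0.15
e_max - e_min = 1.19 - 0.75 = 0.44
Dr = 0.15 / 0.44 * 100
Dr = 34.09 %


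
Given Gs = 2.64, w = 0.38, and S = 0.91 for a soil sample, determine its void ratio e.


Using the relation e = Gs * w / S
e = 2.64 * 0.38 / 0.91
e = 1.1024


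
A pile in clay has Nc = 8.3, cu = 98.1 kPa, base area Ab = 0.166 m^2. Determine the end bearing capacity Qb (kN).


Using Qb = Nc * cu * Ab
Qb = 8.3 * 98.1 * 0.166
Qb = 135.16 kN


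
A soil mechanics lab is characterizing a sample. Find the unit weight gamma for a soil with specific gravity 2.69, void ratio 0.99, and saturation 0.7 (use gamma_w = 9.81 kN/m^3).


Using gamma = gamma_w * (Gs + S*e) / (1 + e)
Numerator: Gs + S*e = 2.69 + 0.7*0.99 = 3.383
Denominator: 1 + e = 1 + 0.99 = 1.99
gamma = 9.81 * 3.383 / 1.99
gamma = 16.677 kN/m^3


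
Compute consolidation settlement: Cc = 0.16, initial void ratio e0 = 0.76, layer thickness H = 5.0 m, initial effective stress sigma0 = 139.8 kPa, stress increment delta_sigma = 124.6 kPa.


Result: 0.1258 m

Derivation:
Using Sc = Cc * H / (1 + e0) * log10((sigma0 + delta_sigma) / sigma0)
Stress ratio = (139.8 + 124.6) / 139.8 = 1.89127
log10(1.89127) = 0.276754
Cc * H / (1 + e0) = 0.16 * 5.0 / (1 + 0.76) = 0.454545
Sc = 0.454545 * 0.276754
Sc = 0.1258 m


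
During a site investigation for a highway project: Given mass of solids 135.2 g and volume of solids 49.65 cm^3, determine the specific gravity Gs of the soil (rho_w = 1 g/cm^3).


Result: 2.723

Derivation:
Using Gs = m_s / (V_s * rho_w)
Since rho_w = 1 g/cm^3:
Gs = 135.2 / 49.65
Gs = 2.723


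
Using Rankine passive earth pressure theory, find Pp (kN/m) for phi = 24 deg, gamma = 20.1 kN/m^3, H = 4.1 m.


Result: 400.59 kN/m

Derivation:
Compute passive earth pressure coefficient:
Kp = tan^2(45 + phi/2) = tan^2(57.0) = 2.371184
Compute passive force:
Pp = 0.5 * Kp * gamma * H^2
Pp = 0.5 * 2.371184 * 20.1 * 4.1^2
Pp = 400.59 kN/m


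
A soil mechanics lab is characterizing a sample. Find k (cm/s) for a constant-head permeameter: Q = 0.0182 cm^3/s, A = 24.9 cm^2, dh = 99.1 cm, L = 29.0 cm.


Compute hydraulic gradient:
i = dh / L = 99.1 / 29.0 = 3.41724
Then apply Darcy's law:
k = Q / (A * i)
k = 0.0182 / (24.9 * 3.41724)
k = 0.0182 / 85.0893
k = 0.000214 cm/s


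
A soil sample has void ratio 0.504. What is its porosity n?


Using the relation n = e / (1 + e)
n = 0.504 / (1 + 0.504)
n = 0.504 / 1.504
n = 0.3351


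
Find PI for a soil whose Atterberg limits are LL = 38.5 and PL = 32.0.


Using PI = LL - PL
PI = 38.5 - 32.0
PI = 6.5


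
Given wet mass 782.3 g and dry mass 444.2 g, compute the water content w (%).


Using w = (m_wet - m_dry) / m_dry * 100
m_wet - m_dry = 782.3 - 444.2 = 338.1 g
w = 338.1 / 444.2 * 100
w = 76.11 %


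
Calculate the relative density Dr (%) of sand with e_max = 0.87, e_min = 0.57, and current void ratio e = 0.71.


Result: 53.33 %

Derivation:
Using Dr = (e_max - e) / (e_max - e_min) * 100
e_max - e = 0.87 - 0.71 = 0.16
e_max - e_min = 0.87 - 0.57 = 0.3
Dr = 0.16 / 0.3 * 100
Dr = 53.33 %


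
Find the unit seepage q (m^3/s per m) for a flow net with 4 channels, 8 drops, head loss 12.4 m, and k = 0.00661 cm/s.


Convert k to m/s for unit consistency with H:
k = 0.00661 cm/s = 0.00661 / 100 m/s = 6.61e-05 m/s
Using q = k * H * Nf / Nd
Nf / Nd = 4 / 8 = 0.5
q = 6.61e-05 * 12.4 * 0.5
q = 0.0004098 m^3/s per m


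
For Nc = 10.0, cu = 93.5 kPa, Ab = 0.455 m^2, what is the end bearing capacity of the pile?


Using Qb = Nc * cu * Ab
Qb = 10.0 * 93.5 * 0.455
Qb = 425.43 kN


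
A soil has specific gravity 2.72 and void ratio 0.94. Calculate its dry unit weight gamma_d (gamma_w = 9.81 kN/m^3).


Result: 13.754 kN/m^3

Derivation:
Using gamma_d = Gs * gamma_w / (1 + e)
gamma_d = 2.72 * 9.81 / (1 + 0.94)
gamma_d = 2.72 * 9.81 / 1.94
gamma_d = 13.754 kN/m^3


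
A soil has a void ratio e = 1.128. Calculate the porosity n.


Using the relation n = e / (1 + e)
n = 1.128 / (1 + 1.128)
n = 1.128 / 2.128
n = 0.5301


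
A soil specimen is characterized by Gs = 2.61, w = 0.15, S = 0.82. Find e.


Using the relation e = Gs * w / S
e = 2.61 * 0.15 / 0.82
e = 0.4774


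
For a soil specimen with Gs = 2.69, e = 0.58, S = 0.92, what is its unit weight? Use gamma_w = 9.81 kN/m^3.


Using gamma = gamma_w * (Gs + S*e) / (1 + e)
Numerator: Gs + S*e = 2.69 + 0.92*0.58 = 3.2236
Denominator: 1 + e = 1 + 0.58 = 1.58
gamma = 9.81 * 3.2236 / 1.58
gamma = 20.015 kN/m^3


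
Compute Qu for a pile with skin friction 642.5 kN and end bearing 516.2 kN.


Using Qu = Qf + Qb
Qu = 642.5 + 516.2
Qu = 1158.7 kN


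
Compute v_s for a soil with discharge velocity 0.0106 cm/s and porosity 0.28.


Using v_s = v_d / n
v_s = 0.0106 / 0.28
v_s = 0.03786 cm/s


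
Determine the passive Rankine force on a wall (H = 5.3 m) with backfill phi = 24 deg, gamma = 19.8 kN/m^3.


Compute passive earth pressure coefficient:
Kp = tan^2(45 + phi/2) = tan^2(57.0) = 2.371184
Compute passive force:
Pp = 0.5 * Kp * gamma * H^2
Pp = 0.5 * 2.371184 * 19.8 * 5.3^2
Pp = 659.4 kN/m


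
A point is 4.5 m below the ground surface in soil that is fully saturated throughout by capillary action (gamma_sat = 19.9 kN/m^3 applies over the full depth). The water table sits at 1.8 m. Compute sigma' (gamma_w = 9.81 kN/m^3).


Total stress = gamma_sat * depth
sigma = 19.9 * 4.5 = 89.55 kPa
Pore water pressure u = gamma_w * (depth - d_wt)
u = 9.81 * (4.5 - 1.8) = 26.487 kPa
Effective stress = sigma - u
sigma' = 89.55 - 26.487 = 63.06 kPa


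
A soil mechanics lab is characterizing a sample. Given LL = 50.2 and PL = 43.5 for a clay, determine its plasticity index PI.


Result: 6.7

Derivation:
Using PI = LL - PL
PI = 50.2 - 43.5
PI = 6.7


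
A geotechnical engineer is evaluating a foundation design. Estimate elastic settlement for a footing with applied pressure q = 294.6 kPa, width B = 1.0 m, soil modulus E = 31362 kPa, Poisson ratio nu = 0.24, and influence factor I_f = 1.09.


Using Se = q * B * (1 - nu^2) * I_f / E
1 - nu^2 = 1 - 0.24^2 = 0.9424
Se = 294.6 * 1.0 * 0.9424 * 1.09 / 31362
Se = 0.009649 m
Convert to mm: Se = 0.009649 * 1000 = 9.649 mm


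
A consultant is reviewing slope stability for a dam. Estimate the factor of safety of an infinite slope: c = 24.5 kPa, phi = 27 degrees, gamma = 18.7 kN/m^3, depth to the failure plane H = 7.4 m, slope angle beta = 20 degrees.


Using Fs = c / (gamma*H*sin(beta)*cos(beta)) + tan(phi)/tan(beta)
Cohesion contribution = 24.5 / (18.7*7.4*sin(20)*cos(20))
Cohesion contribution = 0.550878
Friction contribution = tan(27)/tan(20) = 1.39991
Fs = 0.550878 + 1.39991
Fs = 1.951


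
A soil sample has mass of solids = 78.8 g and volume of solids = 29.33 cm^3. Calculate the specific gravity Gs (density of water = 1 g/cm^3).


Result: 2.687

Derivation:
Using Gs = m_s / (V_s * rho_w)
Since rho_w = 1 g/cm^3:
Gs = 78.8 / 29.33
Gs = 2.687


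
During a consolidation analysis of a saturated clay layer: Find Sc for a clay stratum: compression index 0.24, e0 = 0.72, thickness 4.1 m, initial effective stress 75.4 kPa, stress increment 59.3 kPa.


Result: 0.1442 m

Derivation:
Using Sc = Cc * H / (1 + e0) * log10((sigma0 + delta_sigma) / sigma0)
Stress ratio = (75.4 + 59.3) / 75.4 = 1.78647
log10(1.78647) = 0.251996
Cc * H / (1 + e0) = 0.24 * 4.1 / (1 + 0.72) = 0.572093
Sc = 0.572093 * 0.251996
Sc = 0.1442 m


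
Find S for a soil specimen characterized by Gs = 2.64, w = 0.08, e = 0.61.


Result: 0.3462

Derivation:
Using S = Gs * w / e
S = 2.64 * 0.08 / 0.61
S = 0.3462


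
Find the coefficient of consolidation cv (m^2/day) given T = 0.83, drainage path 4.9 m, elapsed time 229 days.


Result: 0.08702 m^2/day

Derivation:
Using cv = T * H_dr^2 / t
H_dr^2 = 4.9^2 = 24.01
cv = 0.83 * 24.01 / 229
cv = 0.08702 m^2/day


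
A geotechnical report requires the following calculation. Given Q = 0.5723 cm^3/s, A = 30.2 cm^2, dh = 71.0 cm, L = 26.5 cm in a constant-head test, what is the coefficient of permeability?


Compute hydraulic gradient:
i = dh / L = 71.0 / 26.5 = 2.67925
Then apply Darcy's law:
k = Q / (A * i)
k = 0.5723 / (30.2 * 2.67925)
k = 0.5723 / 80.9132
k = 0.007073 cm/s


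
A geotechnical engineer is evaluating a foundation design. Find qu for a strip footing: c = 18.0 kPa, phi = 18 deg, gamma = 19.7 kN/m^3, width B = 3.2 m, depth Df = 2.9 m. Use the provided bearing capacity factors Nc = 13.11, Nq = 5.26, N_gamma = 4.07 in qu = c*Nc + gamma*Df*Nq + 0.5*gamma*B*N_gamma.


Compute qu = c*Nc + gamma*Df*Nq + 0.5*gamma*B*N_gamma
Term 1: 18.0 * 13.11 = 235.98
Term 2: 19.7 * 2.9 * 5.26 = 300.5038
Term 3: 0.5 * 19.7 * 3.2 * 4.07 = 128.2864
qu = 235.98 + 300.5038 + 128.2864
qu = 664.77 kPa


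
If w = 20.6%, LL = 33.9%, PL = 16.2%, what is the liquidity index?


Result: 0.249

Derivation:
First compute the plasticity index:
PI = LL - PL = 33.9 - 16.2 = 17.7
Then compute the liquidity index:
LI = (w - PL) / PI
LI = (20.6 - 16.2) / 17.7
LI = 0.249


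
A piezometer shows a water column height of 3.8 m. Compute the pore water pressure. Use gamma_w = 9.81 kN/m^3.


Using u = gamma_w * h_w
u = 9.81 * 3.8
u = 37.28 kPa


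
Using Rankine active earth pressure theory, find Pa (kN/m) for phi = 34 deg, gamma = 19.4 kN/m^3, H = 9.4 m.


Result: 242.31 kN/m

Derivation:
Compute active earth pressure coefficient:
Ka = tan^2(45 - phi/2) = tan^2(28.0) = 0.282715
Compute active force:
Pa = 0.5 * Ka * gamma * H^2
Pa = 0.5 * 0.282715 * 19.4 * 9.4^2
Pa = 242.31 kN/m


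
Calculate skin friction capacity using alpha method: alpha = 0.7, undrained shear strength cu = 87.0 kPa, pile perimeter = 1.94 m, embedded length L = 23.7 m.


Using Qs = alpha * cu * perimeter * L
Qs = 0.7 * 87.0 * 1.94 * 23.7
Qs = 2800.06 kN


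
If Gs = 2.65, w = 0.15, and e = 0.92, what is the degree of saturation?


Using S = Gs * w / e
S = 2.65 * 0.15 / 0.92
S = 0.4321


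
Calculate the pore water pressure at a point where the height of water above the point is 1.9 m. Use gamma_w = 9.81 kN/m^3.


Using u = gamma_w * h_w
u = 9.81 * 1.9
u = 18.64 kPa


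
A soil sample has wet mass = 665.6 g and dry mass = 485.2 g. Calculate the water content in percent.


Result: 37.18 %

Derivation:
Using w = (m_wet - m_dry) / m_dry * 100
m_wet - m_dry = 665.6 - 485.2 = 180.4 g
w = 180.4 / 485.2 * 100
w = 37.18 %


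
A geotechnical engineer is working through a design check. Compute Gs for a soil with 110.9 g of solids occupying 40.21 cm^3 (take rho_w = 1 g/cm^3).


Using Gs = m_s / (V_s * rho_w)
Since rho_w = 1 g/cm^3:
Gs = 110.9 / 40.21
Gs = 2.758


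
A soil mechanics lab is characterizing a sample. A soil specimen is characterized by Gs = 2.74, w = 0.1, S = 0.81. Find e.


Using the relation e = Gs * w / S
e = 2.74 * 0.1 / 0.81
e = 0.3383


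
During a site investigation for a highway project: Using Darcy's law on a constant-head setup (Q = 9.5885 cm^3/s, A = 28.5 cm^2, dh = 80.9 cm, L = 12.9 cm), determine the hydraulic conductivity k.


Compute hydraulic gradient:
i = dh / L = 80.9 / 12.9 = 6.27132
Then apply Darcy's law:
k = Q / (A * i)
k = 9.5885 / (28.5 * 6.27132)
k = 9.5885 / 178.733
k = 0.053647 cm/s


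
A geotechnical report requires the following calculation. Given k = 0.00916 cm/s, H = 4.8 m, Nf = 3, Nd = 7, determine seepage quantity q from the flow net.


Convert k to m/s for unit consistency with H:
k = 0.00916 cm/s = 0.00916 / 100 m/s = 9.16e-05 m/s
Using q = k * H * Nf / Nd
Nf / Nd = 3 / 7 = 0.4286
q = 9.16e-05 * 4.8 * 0.4286
q = 0.0001884 m^3/s per m


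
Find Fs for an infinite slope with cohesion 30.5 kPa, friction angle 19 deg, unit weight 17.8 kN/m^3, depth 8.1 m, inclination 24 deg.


Result: 1.343

Derivation:
Using Fs = c / (gamma*H*sin(beta)*cos(beta)) + tan(phi)/tan(beta)
Cohesion contribution = 30.5 / (17.8*8.1*sin(24)*cos(24))
Cohesion contribution = 0.569313
Friction contribution = tan(19)/tan(24) = 0.773372
Fs = 0.569313 + 0.773372
Fs = 1.343


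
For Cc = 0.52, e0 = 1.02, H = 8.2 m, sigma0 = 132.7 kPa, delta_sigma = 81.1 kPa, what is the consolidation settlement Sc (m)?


Using Sc = Cc * H / (1 + e0) * log10((sigma0 + delta_sigma) / sigma0)
Stress ratio = (132.7 + 81.1) / 132.7 = 1.61115
log10(1.61115) = 0.207137
Cc * H / (1 + e0) = 0.52 * 8.2 / (1 + 1.02) = 2.11089
Sc = 2.11089 * 0.207137
Sc = 0.4372 m


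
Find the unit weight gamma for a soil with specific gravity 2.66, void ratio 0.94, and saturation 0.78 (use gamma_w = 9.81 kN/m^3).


Using gamma = gamma_w * (Gs + S*e) / (1 + e)
Numerator: Gs + S*e = 2.66 + 0.78*0.94 = 3.3932
Denominator: 1 + e = 1 + 0.94 = 1.94
gamma = 9.81 * 3.3932 / 1.94
gamma = 17.158 kN/m^3


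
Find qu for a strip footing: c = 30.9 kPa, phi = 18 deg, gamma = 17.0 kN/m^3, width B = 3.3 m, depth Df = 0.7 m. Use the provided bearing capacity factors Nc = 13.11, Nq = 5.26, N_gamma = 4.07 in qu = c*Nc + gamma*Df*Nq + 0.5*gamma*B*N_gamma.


Compute qu = c*Nc + gamma*Df*Nq + 0.5*gamma*B*N_gamma
Term 1: 30.9 * 13.11 = 405.099
Term 2: 17.0 * 0.7 * 5.26 = 62.594
Term 3: 0.5 * 17.0 * 3.3 * 4.07 = 114.1635
qu = 405.099 + 62.594 + 114.1635
qu = 581.86 kPa


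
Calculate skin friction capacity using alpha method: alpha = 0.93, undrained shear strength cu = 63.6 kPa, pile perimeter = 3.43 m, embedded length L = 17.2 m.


Using Qs = alpha * cu * perimeter * L
Qs = 0.93 * 63.6 * 3.43 * 17.2
Qs = 3489.5 kN


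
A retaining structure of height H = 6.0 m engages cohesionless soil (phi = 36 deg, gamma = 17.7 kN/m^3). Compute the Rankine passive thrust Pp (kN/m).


Compute passive earth pressure coefficient:
Kp = tan^2(45 + phi/2) = tan^2(63.0) = 3.85184
Compute passive force:
Pp = 0.5 * Kp * gamma * H^2
Pp = 0.5 * 3.85184 * 17.7 * 6.0^2
Pp = 1227.2 kN/m


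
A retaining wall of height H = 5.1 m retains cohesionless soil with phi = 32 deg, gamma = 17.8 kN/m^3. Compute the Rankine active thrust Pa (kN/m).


Result: 71.13 kN/m

Derivation:
Compute active earth pressure coefficient:
Ka = tan^2(45 - phi/2) = tan^2(29.0) = 0.307259
Compute active force:
Pa = 0.5 * Ka * gamma * H^2
Pa = 0.5 * 0.307259 * 17.8 * 5.1^2
Pa = 71.13 kN/m


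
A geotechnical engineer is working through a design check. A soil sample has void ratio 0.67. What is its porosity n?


Result: 0.4012

Derivation:
Using the relation n = e / (1 + e)
n = 0.67 / (1 + 0.67)
n = 0.67 / 1.67
n = 0.4012


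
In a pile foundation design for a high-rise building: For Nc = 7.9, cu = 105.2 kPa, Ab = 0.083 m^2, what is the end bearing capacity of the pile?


Using Qb = Nc * cu * Ab
Qb = 7.9 * 105.2 * 0.083
Qb = 68.98 kN


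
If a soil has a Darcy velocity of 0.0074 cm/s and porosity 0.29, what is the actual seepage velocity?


Using v_s = v_d / n
v_s = 0.0074 / 0.29
v_s = 0.02552 cm/s


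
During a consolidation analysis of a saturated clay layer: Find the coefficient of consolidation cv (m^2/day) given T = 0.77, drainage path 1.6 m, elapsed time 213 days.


Result: 0.00925 m^2/day

Derivation:
Using cv = T * H_dr^2 / t
H_dr^2 = 1.6^2 = 2.56
cv = 0.77 * 2.56 / 213
cv = 0.00925 m^2/day


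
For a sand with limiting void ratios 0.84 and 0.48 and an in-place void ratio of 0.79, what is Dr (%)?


Using Dr = (e_max - e) / (e_max - e_min) * 100
e_max - e = 0.84 - 0.79 = 0.05
e_max - e_min = 0.84 - 0.48 = 0.36
Dr = 0.05 / 0.36 * 100
Dr = 13.89 %


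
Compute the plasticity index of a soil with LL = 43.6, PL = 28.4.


Using PI = LL - PL
PI = 43.6 - 28.4
PI = 15.2


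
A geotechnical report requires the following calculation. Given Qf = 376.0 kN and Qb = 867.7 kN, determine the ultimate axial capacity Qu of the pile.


Using Qu = Qf + Qb
Qu = 376.0 + 867.7
Qu = 1243.7 kN


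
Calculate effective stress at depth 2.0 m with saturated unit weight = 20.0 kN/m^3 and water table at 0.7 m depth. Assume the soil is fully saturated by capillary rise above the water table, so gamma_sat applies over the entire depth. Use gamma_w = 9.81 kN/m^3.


Total stress = gamma_sat * depth
sigma = 20.0 * 2.0 = 40.0 kPa
Pore water pressure u = gamma_w * (depth - d_wt)
u = 9.81 * (2.0 - 0.7) = 12.753 kPa
Effective stress = sigma - u
sigma' = 40.0 - 12.753 = 27.25 kPa


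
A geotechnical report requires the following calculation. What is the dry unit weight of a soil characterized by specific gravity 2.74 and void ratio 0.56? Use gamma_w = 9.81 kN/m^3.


Result: 17.23 kN/m^3

Derivation:
Using gamma_d = Gs * gamma_w / (1 + e)
gamma_d = 2.74 * 9.81 / (1 + 0.56)
gamma_d = 2.74 * 9.81 / 1.56
gamma_d = 17.23 kN/m^3


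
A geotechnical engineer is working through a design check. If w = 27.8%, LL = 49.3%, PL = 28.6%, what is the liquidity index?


Result: -0.039

Derivation:
First compute the plasticity index:
PI = LL - PL = 49.3 - 28.6 = 20.7
Then compute the liquidity index:
LI = (w - PL) / PI
LI = (27.8 - 28.6) / 20.7
LI = -0.039


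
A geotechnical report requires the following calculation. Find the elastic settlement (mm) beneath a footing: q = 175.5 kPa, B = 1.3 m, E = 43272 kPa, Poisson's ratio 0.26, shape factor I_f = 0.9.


Using Se = q * B * (1 - nu^2) * I_f / E
1 - nu^2 = 1 - 0.26^2 = 0.9324
Se = 175.5 * 1.3 * 0.9324 * 0.9 / 43272
Se = 0.004424 m
Convert to mm: Se = 0.004424 * 1000 = 4.424 mm


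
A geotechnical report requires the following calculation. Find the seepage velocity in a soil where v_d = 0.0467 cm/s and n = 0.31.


Using v_s = v_d / n
v_s = 0.0467 / 0.31
v_s = 0.15065 cm/s


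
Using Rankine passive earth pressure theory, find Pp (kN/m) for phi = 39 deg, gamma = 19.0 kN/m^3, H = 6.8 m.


Result: 1930.85 kN/m

Derivation:
Compute passive earth pressure coefficient:
Kp = tan^2(45 + phi/2) = tan^2(64.5) = 4.395495
Compute passive force:
Pp = 0.5 * Kp * gamma * H^2
Pp = 0.5 * 4.395495 * 19.0 * 6.8^2
Pp = 1930.85 kN/m


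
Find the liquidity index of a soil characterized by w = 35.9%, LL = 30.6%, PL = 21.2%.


First compute the plasticity index:
PI = LL - PL = 30.6 - 21.2 = 9.4
Then compute the liquidity index:
LI = (w - PL) / PI
LI = (35.9 - 21.2) / 9.4
LI = 1.564


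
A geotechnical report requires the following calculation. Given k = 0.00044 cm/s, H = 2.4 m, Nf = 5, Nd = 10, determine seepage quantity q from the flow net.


Convert k to m/s for unit consistency with H:
k = 0.00044 cm/s = 0.00044 / 100 m/s = 4.4e-06 m/s
Using q = k * H * Nf / Nd
Nf / Nd = 5 / 10 = 0.5
q = 4.4e-06 * 2.4 * 0.5
q = 5.28e-06 m^3/s per m


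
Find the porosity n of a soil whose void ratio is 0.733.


Using the relation n = e / (1 + e)
n = 0.733 / (1 + 0.733)
n = 0.733 / 1.733
n = 0.423


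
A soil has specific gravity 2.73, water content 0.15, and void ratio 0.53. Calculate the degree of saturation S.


Result: 0.7726

Derivation:
Using S = Gs * w / e
S = 2.73 * 0.15 / 0.53
S = 0.7726


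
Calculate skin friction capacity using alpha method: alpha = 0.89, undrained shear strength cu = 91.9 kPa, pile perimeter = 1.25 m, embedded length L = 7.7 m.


Using Qs = alpha * cu * perimeter * L
Qs = 0.89 * 91.9 * 1.25 * 7.7
Qs = 787.24 kN


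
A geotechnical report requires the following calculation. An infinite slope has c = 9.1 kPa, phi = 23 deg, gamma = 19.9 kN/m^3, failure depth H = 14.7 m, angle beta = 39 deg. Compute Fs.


Result: 0.588

Derivation:
Using Fs = c / (gamma*H*sin(beta)*cos(beta)) + tan(phi)/tan(beta)
Cohesion contribution = 9.1 / (19.9*14.7*sin(39)*cos(39))
Cohesion contribution = 0.0636058
Friction contribution = tan(23)/tan(39) = 0.524183
Fs = 0.0636058 + 0.524183
Fs = 0.588


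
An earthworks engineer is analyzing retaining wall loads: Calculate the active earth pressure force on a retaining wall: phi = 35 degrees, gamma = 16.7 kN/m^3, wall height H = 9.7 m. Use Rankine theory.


Compute active earth pressure coefficient:
Ka = tan^2(45 - phi/2) = tan^2(27.5) = 0.27099
Compute active force:
Pa = 0.5 * Ka * gamma * H^2
Pa = 0.5 * 0.27099 * 16.7 * 9.7^2
Pa = 212.9 kN/m


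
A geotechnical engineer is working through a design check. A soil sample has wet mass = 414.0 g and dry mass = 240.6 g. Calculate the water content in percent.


Using w = (m_wet - m_dry) / m_dry * 100
m_wet - m_dry = 414.0 - 240.6 = 173.4 g
w = 173.4 / 240.6 * 100
w = 72.07 %


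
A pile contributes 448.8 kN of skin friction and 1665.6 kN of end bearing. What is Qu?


Result: 2114.4 kN

Derivation:
Using Qu = Qf + Qb
Qu = 448.8 + 1665.6
Qu = 2114.4 kN


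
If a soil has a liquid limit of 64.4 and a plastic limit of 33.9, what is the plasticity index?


Using PI = LL - PL
PI = 64.4 - 33.9
PI = 30.5


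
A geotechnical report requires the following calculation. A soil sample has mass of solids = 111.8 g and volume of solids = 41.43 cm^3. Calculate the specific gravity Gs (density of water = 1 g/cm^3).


Using Gs = m_s / (V_s * rho_w)
Since rho_w = 1 g/cm^3:
Gs = 111.8 / 41.43
Gs = 2.699


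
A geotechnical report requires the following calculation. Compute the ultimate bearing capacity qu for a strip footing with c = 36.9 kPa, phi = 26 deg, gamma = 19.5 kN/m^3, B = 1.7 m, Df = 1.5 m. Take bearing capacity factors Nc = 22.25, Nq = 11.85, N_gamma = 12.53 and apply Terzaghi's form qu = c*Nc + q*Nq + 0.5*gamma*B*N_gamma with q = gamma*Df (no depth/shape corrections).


Result: 1375.32 kPa

Derivation:
Compute qu = c*Nc + gamma*Df*Nq + 0.5*gamma*B*N_gamma
Term 1: 36.9 * 22.25 = 821.025
Term 2: 19.5 * 1.5 * 11.85 = 346.6125
Term 3: 0.5 * 19.5 * 1.7 * 12.53 = 207.68475
qu = 821.025 + 346.6125 + 207.68475
qu = 1375.32 kPa


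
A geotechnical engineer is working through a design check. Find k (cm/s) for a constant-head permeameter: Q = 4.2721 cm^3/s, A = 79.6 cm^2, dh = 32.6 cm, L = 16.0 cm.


Compute hydraulic gradient:
i = dh / L = 32.6 / 16.0 = 2.0375
Then apply Darcy's law:
k = Q / (A * i)
k = 4.2721 / (79.6 * 2.0375)
k = 4.2721 / 162.185
k = 0.026341 cm/s


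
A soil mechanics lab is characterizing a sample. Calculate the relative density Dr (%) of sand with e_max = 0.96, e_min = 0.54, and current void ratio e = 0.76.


Result: 47.62 %

Derivation:
Using Dr = (e_max - e) / (e_max - e_min) * 100
e_max - e = 0.96 - 0.76 = 0.2
e_max - e_min = 0.96 - 0.54 = 0.42
Dr = 0.2 / 0.42 * 100
Dr = 47.62 %


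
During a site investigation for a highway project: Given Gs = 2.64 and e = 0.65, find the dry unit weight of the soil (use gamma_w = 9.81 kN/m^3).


Result: 15.696 kN/m^3

Derivation:
Using gamma_d = Gs * gamma_w / (1 + e)
gamma_d = 2.64 * 9.81 / (1 + 0.65)
gamma_d = 2.64 * 9.81 / 1.65
gamma_d = 15.696 kN/m^3


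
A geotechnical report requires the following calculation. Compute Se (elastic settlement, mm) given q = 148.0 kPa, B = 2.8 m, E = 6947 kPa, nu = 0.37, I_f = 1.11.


Using Se = q * B * (1 - nu^2) * I_f / E
1 - nu^2 = 1 - 0.37^2 = 0.8631
Se = 148.0 * 2.8 * 0.8631 * 1.11 / 6947
Se = 0.057149 m
Convert to mm: Se = 0.057149 * 1000 = 57.149 mm


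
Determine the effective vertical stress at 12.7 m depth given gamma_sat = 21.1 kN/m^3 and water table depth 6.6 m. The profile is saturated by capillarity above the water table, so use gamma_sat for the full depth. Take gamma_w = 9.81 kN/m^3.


Total stress = gamma_sat * depth
sigma = 21.1 * 12.7 = 267.97 kPa
Pore water pressure u = gamma_w * (depth - d_wt)
u = 9.81 * (12.7 - 6.6) = 59.841 kPa
Effective stress = sigma - u
sigma' = 267.97 - 59.841 = 208.13 kPa


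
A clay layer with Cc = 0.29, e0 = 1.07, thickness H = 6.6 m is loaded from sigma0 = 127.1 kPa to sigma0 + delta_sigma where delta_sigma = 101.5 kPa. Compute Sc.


Result: 0.2357 m

Derivation:
Using Sc = Cc * H / (1 + e0) * log10((sigma0 + delta_sigma) / sigma0)
Stress ratio = (127.1 + 101.5) / 127.1 = 1.79858
log10(1.79858) = 0.254931
Cc * H / (1 + e0) = 0.29 * 6.6 / (1 + 1.07) = 0.924638
Sc = 0.924638 * 0.254931
Sc = 0.2357 m


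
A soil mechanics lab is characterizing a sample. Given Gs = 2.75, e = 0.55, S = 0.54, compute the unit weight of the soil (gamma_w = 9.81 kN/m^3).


Using gamma = gamma_w * (Gs + S*e) / (1 + e)
Numerator: Gs + S*e = 2.75 + 0.54*0.55 = 3.047
Denominator: 1 + e = 1 + 0.55 = 1.55
gamma = 9.81 * 3.047 / 1.55
gamma = 19.285 kN/m^3


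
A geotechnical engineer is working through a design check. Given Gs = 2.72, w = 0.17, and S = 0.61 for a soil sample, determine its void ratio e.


Result: 0.758

Derivation:
Using the relation e = Gs * w / S
e = 2.72 * 0.17 / 0.61
e = 0.758


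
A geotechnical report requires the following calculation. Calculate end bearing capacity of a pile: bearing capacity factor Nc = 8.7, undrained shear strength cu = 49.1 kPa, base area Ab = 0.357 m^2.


Result: 152.5 kN

Derivation:
Using Qb = Nc * cu * Ab
Qb = 8.7 * 49.1 * 0.357
Qb = 152.5 kN


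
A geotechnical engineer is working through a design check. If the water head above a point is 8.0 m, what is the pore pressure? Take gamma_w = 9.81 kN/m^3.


Using u = gamma_w * h_w
u = 9.81 * 8.0
u = 78.48 kPa


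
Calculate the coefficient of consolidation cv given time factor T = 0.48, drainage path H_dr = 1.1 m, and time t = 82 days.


Result: 0.00708 m^2/day

Derivation:
Using cv = T * H_dr^2 / t
H_dr^2 = 1.1^2 = 1.21
cv = 0.48 * 1.21 / 82
cv = 0.00708 m^2/day


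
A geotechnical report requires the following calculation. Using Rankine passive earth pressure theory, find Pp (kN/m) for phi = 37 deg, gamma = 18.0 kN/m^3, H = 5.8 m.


Compute passive earth pressure coefficient:
Kp = tan^2(45 + phi/2) = tan^2(63.5) = 4.022791
Compute passive force:
Pp = 0.5 * Kp * gamma * H^2
Pp = 0.5 * 4.022791 * 18.0 * 5.8^2
Pp = 1217.94 kN/m


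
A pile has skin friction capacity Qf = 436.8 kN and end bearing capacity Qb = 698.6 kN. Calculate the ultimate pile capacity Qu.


Result: 1135.4 kN

Derivation:
Using Qu = Qf + Qb
Qu = 436.8 + 698.6
Qu = 1135.4 kN


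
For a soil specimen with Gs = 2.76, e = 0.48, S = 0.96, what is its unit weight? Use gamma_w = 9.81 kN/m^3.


Using gamma = gamma_w * (Gs + S*e) / (1 + e)
Numerator: Gs + S*e = 2.76 + 0.96*0.48 = 3.2208
Denominator: 1 + e = 1 + 0.48 = 1.48
gamma = 9.81 * 3.2208 / 1.48
gamma = 21.349 kN/m^3


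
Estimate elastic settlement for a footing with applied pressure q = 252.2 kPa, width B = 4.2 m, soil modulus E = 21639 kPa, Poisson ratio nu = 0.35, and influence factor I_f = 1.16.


Result: 49.827 mm

Derivation:
Using Se = q * B * (1 - nu^2) * I_f / E
1 - nu^2 = 1 - 0.35^2 = 0.8775
Se = 252.2 * 4.2 * 0.8775 * 1.16 / 21639
Se = 0.049827 m
Convert to mm: Se = 0.049827 * 1000 = 49.827 mm


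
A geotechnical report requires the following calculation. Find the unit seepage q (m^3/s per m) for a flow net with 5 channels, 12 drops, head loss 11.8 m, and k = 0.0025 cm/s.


Convert k to m/s for unit consistency with H:
k = 0.0025 cm/s = 0.0025 / 100 m/s = 2.5e-05 m/s
Using q = k * H * Nf / Nd
Nf / Nd = 5 / 12 = 0.4167
q = 2.5e-05 * 11.8 * 0.4167
q = 0.0001229 m^3/s per m


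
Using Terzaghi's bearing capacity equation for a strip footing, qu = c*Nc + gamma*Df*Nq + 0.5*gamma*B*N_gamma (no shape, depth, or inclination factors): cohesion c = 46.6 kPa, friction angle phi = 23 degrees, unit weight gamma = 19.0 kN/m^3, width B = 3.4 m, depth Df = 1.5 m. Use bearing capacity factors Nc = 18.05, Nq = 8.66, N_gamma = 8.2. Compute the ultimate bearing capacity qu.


Compute qu = c*Nc + gamma*Df*Nq + 0.5*gamma*B*N_gamma
Term 1: 46.6 * 18.05 = 841.13
Term 2: 19.0 * 1.5 * 8.66 = 246.81
Term 3: 0.5 * 19.0 * 3.4 * 8.2 = 264.86
qu = 841.13 + 246.81 + 264.86
qu = 1352.8 kPa


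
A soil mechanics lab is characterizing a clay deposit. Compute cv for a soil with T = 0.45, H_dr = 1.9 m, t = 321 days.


Result: 0.00506 m^2/day

Derivation:
Using cv = T * H_dr^2 / t
H_dr^2 = 1.9^2 = 3.61
cv = 0.45 * 3.61 / 321
cv = 0.00506 m^2/day


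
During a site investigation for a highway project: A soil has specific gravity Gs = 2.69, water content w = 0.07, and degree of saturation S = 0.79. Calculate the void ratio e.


Using the relation e = Gs * w / S
e = 2.69 * 0.07 / 0.79
e = 0.2384


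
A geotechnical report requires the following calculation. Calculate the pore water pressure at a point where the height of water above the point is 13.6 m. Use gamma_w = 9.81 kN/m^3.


Using u = gamma_w * h_w
u = 9.81 * 13.6
u = 133.42 kPa


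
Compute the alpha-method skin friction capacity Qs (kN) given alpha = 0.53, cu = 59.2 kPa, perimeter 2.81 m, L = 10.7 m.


Result: 943.38 kN

Derivation:
Using Qs = alpha * cu * perimeter * L
Qs = 0.53 * 59.2 * 2.81 * 10.7
Qs = 943.38 kN


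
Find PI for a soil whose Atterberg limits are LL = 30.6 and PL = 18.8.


Result: 11.8

Derivation:
Using PI = LL - PL
PI = 30.6 - 18.8
PI = 11.8


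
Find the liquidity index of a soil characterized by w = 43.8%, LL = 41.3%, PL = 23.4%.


Result: 1.14

Derivation:
First compute the plasticity index:
PI = LL - PL = 41.3 - 23.4 = 17.9
Then compute the liquidity index:
LI = (w - PL) / PI
LI = (43.8 - 23.4) / 17.9
LI = 1.14


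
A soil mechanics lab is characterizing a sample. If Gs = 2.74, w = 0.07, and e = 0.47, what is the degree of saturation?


Result: 0.4081

Derivation:
Using S = Gs * w / e
S = 2.74 * 0.07 / 0.47
S = 0.4081


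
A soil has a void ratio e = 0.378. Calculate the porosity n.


Using the relation n = e / (1 + e)
n = 0.378 / (1 + 0.378)
n = 0.378 / 1.378
n = 0.2743


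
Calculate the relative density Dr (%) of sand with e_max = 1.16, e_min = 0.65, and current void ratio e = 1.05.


Using Dr = (e_max - e) / (e_max - e_min) * 100
e_max - e = 1.16 - 1.05 = 0.11
e_max - e_min = 1.16 - 0.65 = 0.51
Dr = 0.11 / 0.51 * 100
Dr = 21.57 %


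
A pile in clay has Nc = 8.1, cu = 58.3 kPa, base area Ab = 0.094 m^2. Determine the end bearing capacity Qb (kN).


Using Qb = Nc * cu * Ab
Qb = 8.1 * 58.3 * 0.094
Qb = 44.39 kN


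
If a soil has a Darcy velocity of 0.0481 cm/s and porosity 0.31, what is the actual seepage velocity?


Result: 0.15516 cm/s

Derivation:
Using v_s = v_d / n
v_s = 0.0481 / 0.31
v_s = 0.15516 cm/s


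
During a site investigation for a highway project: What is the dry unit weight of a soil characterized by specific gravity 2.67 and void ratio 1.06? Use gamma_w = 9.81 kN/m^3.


Using gamma_d = Gs * gamma_w / (1 + e)
gamma_d = 2.67 * 9.81 / (1 + 1.06)
gamma_d = 2.67 * 9.81 / 2.06
gamma_d = 12.715 kN/m^3


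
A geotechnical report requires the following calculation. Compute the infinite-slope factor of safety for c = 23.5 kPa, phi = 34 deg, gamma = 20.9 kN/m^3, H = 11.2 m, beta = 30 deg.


Using Fs = c / (gamma*H*sin(beta)*cos(beta)) + tan(phi)/tan(beta)
Cohesion contribution = 23.5 / (20.9*11.2*sin(30)*cos(30))
Cohesion contribution = 0.231848
Friction contribution = tan(34)/tan(30) = 1.16828
Fs = 0.231848 + 1.16828
Fs = 1.4


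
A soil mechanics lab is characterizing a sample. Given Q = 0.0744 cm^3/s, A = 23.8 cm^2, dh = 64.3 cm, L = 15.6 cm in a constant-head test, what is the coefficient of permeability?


Compute hydraulic gradient:
i = dh / L = 64.3 / 15.6 = 4.12179
Then apply Darcy's law:
k = Q / (A * i)
k = 0.0744 / (23.8 * 4.12179)
k = 0.0744 / 98.0987
k = 0.000758 cm/s


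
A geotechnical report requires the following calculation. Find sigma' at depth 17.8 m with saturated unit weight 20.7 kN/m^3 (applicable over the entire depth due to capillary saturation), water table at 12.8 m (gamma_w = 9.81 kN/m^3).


Total stress = gamma_sat * depth
sigma = 20.7 * 17.8 = 368.46 kPa
Pore water pressure u = gamma_w * (depth - d_wt)
u = 9.81 * (17.8 - 12.8) = 49.05 kPa
Effective stress = sigma - u
sigma' = 368.46 - 49.05 = 319.41 kPa


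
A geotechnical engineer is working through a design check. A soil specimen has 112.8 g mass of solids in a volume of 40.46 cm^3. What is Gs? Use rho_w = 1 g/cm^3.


Result: 2.788

Derivation:
Using Gs = m_s / (V_s * rho_w)
Since rho_w = 1 g/cm^3:
Gs = 112.8 / 40.46
Gs = 2.788


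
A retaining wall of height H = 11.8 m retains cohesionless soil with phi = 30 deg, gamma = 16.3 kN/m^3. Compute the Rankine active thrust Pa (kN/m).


Result: 378.27 kN/m

Derivation:
Compute active earth pressure coefficient:
Ka = tan^2(45 - phi/2) = tan^2(30.0) = 0.333333
Compute active force:
Pa = 0.5 * Ka * gamma * H^2
Pa = 0.5 * 0.333333 * 16.3 * 11.8^2
Pa = 378.27 kN/m


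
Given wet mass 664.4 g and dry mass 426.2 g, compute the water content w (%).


Using w = (m_wet - m_dry) / m_dry * 100
m_wet - m_dry = 664.4 - 426.2 = 238.2 g
w = 238.2 / 426.2 * 100
w = 55.89 %


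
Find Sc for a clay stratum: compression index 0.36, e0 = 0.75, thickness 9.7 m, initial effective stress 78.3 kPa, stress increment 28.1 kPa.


Using Sc = Cc * H / (1 + e0) * log10((sigma0 + delta_sigma) / sigma0)
Stress ratio = (78.3 + 28.1) / 78.3 = 1.35888
log10(1.35888) = 0.13318
Cc * H / (1 + e0) = 0.36 * 9.7 / (1 + 0.75) = 1.99543
Sc = 1.99543 * 0.13318
Sc = 0.2658 m


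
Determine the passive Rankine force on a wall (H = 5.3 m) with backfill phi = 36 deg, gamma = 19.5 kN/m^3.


Compute passive earth pressure coefficient:
Kp = tan^2(45 + phi/2) = tan^2(63.0) = 3.85184
Compute passive force:
Pp = 0.5 * Kp * gamma * H^2
Pp = 0.5 * 3.85184 * 19.5 * 5.3^2
Pp = 1054.93 kN/m


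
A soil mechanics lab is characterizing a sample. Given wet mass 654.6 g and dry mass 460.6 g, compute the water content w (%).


Result: 42.12 %

Derivation:
Using w = (m_wet - m_dry) / m_dry * 100
m_wet - m_dry = 654.6 - 460.6 = 194.0 g
w = 194.0 / 460.6 * 100
w = 42.12 %


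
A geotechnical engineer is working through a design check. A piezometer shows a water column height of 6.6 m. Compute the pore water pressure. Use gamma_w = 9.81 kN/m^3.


Using u = gamma_w * h_w
u = 9.81 * 6.6
u = 64.75 kPa


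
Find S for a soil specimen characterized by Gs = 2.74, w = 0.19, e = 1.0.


Using S = Gs * w / e
S = 2.74 * 0.19 / 1.0
S = 0.5206


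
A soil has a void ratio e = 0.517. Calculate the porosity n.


Using the relation n = e / (1 + e)
n = 0.517 / (1 + 0.517)
n = 0.517 / 1.517
n = 0.3408


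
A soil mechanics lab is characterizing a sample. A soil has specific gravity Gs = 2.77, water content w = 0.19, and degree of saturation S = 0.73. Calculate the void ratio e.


Using the relation e = Gs * w / S
e = 2.77 * 0.19 / 0.73
e = 0.721


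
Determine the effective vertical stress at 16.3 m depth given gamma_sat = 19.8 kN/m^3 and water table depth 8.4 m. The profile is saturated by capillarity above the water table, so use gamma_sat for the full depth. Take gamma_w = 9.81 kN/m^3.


Result: 245.24 kPa

Derivation:
Total stress = gamma_sat * depth
sigma = 19.8 * 16.3 = 322.74 kPa
Pore water pressure u = gamma_w * (depth - d_wt)
u = 9.81 * (16.3 - 8.4) = 77.499 kPa
Effective stress = sigma - u
sigma' = 322.74 - 77.499 = 245.24 kPa
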